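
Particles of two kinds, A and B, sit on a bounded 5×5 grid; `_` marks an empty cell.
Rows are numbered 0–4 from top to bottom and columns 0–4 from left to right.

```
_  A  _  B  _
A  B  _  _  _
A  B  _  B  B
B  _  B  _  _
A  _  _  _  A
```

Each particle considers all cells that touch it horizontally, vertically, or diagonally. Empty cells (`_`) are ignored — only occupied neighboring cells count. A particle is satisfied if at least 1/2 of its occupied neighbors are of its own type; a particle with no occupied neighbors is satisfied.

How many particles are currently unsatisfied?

4

(0,1)A 1/2 ok
(0,3)B 0/0 ok
(1,0)A 2/4 ok
(1,1)B 1/4 unhappy
(2,0)A 1/4 unhappy
(2,1)B 3/5 ok
(2,3)B 2/2 ok
(2,4)B 1/1 ok
(3,0)B 1/3 unhappy
(3,2)B 2/2 ok
(4,0)A 0/1 unhappy
(4,4)A 0/0 ok
Unsatisfied: (1,1), (2,0), (3,0), (4,0) — 4 in total.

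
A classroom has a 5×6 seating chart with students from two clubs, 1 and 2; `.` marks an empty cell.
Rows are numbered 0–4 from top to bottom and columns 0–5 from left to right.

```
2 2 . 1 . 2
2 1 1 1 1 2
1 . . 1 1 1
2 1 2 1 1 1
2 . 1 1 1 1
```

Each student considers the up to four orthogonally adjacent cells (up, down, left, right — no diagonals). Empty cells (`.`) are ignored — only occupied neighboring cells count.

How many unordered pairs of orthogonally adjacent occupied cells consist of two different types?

Scan each occupied cell's neighbors to the right and below so each pair is counted once.
From row 0: 1 unlike of 5 pairs (running 1/5).
From row 1: 4 unlike of 9 pairs (running 5/14).
From row 2: 1 unlike of 6 pairs (running 6/20).
From row 3: 4 unlike of 10 pairs (running 10/30).
From row 4: 0 unlike of 3 pairs (running 10/33).
Total adjacent occupied pairs: 33; unlike-type pairs: 10.

10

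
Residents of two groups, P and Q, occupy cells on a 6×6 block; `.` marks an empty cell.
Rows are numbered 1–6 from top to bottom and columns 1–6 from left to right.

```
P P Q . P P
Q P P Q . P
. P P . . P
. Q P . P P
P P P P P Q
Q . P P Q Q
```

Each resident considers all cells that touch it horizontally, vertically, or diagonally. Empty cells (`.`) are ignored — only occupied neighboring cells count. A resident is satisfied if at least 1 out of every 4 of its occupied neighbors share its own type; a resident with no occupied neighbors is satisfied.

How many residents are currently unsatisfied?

3

(1,1)P 2/3 satisfied
(1,2)P 3/5 satisfied
(1,3)Q 1/4 satisfied
(1,5)P 2/3 satisfied
(1,6)P 2/2 satisfied
(2,1)Q 0/4 not
(2,2)P 5/7 satisfied
(2,3)P 4/6 satisfied
(2,4)Q 1/4 satisfied
(2,6)P 3/3 satisfied
(3,2)P 4/6 satisfied
(3,3)P 4/6 satisfied
(3,6)P 3/3 satisfied
(4,2)Q 0/6 not
(4,3)P 5/6 satisfied
(4,5)P 4/5 satisfied
(4,6)P 3/4 satisfied
(5,1)P 1/3 satisfied
(5,2)P 4/6 satisfied
(5,3)P 5/6 satisfied
(5,4)P 6/7 satisfied
(5,5)P 4/7 satisfied
(5,6)Q 2/5 satisfied
(6,1)Q 0/2 not
(6,3)P 4/4 satisfied
(6,4)P 4/5 satisfied
(6,5)Q 2/5 satisfied
(6,6)Q 2/3 satisfied
Unsatisfied: (2,1), (4,2), (6,1) — 3 in total.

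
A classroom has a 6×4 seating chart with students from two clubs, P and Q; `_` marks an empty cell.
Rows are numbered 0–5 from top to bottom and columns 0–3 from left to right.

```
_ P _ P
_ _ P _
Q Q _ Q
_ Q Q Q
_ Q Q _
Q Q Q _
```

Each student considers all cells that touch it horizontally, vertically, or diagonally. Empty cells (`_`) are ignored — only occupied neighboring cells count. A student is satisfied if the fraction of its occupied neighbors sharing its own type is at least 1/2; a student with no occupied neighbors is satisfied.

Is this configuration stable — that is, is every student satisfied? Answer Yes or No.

Row 0: (0,1)P 1/1 satisfied · (0,3)P 1/1 satisfied
Row 1: (1,2)P 2/4 satisfied
Row 2: (2,0)Q 2/2 satisfied · (2,1)Q 3/4 satisfied · (2,3)Q 2/3 satisfied
Row 3: (3,1)Q 5/5 satisfied · (3,2)Q 6/6 satisfied · (3,3)Q 3/3 satisfied
Row 4: (4,1)Q 6/6 satisfied · (4,2)Q 6/6 satisfied
Row 5: (5,0)Q 2/2 satisfied · (5,1)Q 4/4 satisfied · (5,2)Q 3/3 satisfied
All meet the threshold, so the configuration is stable.

Yes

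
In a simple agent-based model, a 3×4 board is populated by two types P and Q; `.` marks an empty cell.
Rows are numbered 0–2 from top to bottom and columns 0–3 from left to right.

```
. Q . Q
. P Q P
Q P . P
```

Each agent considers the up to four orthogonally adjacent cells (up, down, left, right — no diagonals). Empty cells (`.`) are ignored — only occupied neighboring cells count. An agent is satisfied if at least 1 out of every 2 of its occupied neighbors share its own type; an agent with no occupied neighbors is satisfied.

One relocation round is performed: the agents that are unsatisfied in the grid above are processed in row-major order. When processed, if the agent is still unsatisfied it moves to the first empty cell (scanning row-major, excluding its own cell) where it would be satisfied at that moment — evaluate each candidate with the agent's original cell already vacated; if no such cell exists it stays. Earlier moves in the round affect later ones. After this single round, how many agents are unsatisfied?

0

Initially unsatisfied (in order): (0,1), (0,3), (1,1), (1,2), (1,3), (2,0).
  (0,1) → (0,0).
  (0,3) → (0,1).
  (1,1) → (0,3).
  (1,2) → (0,2).
  (1,3): now satisfied by earlier moves; stays.
  (2,0) → (1,0).
Resulting grid:
Q Q Q P
Q . . P
. P . P
All satisfied now.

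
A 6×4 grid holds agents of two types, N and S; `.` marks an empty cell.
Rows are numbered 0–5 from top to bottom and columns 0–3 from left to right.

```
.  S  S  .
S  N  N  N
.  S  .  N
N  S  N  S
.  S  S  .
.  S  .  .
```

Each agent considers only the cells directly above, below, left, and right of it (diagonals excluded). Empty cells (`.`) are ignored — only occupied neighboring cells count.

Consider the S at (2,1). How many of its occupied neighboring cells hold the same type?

1

Occupied neighbors of (2,1): (1,1)=N, (3,1)=S.
Same type (S): 1 of 2.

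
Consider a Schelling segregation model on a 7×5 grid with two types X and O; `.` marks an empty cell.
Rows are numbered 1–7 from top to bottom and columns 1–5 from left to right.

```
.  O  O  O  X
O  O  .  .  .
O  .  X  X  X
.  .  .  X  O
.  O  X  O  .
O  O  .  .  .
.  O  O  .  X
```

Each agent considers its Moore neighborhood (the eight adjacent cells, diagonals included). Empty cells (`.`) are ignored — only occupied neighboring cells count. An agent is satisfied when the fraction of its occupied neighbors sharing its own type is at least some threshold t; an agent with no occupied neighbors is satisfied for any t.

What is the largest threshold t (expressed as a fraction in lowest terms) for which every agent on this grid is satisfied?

Row 1: (1,2)O 3/3 · (1,3)O 3/3 · (1,4)O 1/2 · (1,5)X 0/1
Row 2: (2,1)O 3/3 · (2,2)O 4/5
Row 3: (3,1)O 2/2 · (3,3)X 2/3 · (3,4)X 3/4 · (3,5)X 2/3
Row 4: (4,4)X 4/6 · (4,5)O 1/4
Row 5: (5,2)O 2/3 · (5,3)X 1/4 · (5,4)O 1/3
Row 6: (6,1)O 3/3 · (6,2)O 4/5
Row 7: (7,2)O 3/3 · (7,3)O 2/2 · (7,5)X — no occupied neighbors
The smallest same-type fraction is 0/1 at (1,5), which reduces to 0/1. Any threshold above that leaves this agent unsatisfied.

0/1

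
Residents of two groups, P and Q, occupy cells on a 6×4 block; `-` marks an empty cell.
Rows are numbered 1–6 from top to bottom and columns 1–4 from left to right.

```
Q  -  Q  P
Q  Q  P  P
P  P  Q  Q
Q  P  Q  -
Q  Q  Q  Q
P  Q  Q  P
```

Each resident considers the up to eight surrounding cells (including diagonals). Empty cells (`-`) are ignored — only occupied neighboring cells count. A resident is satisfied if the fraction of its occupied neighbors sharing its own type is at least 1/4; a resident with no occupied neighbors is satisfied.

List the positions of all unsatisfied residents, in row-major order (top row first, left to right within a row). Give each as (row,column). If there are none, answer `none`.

(6,1), (6,4)

Row 1: (1,1)Q 2/2 ok · (1,3)Q 1/4 ok · (1,4)P 2/3 ok
Row 2: (2,1)Q 2/4 ok · (2,2)Q 4/7 ok · (2,3)P 3/7 ok · (2,4)P 2/5 ok
Row 3: (3,1)P 2/5 ok · (3,2)P 3/8 ok · (3,3)Q 3/7 ok · (3,4)Q 2/4 ok
Row 4: (4,1)Q 2/5 ok · (4,2)P 2/8 ok · (4,3)Q 5/7 ok
Row 5: (5,1)Q 3/5 ok · (5,2)Q 6/8 ok · (5,3)Q 5/7 ok · (5,4)Q 3/4 ok
Row 6: (6,1)P 0/3 unhappy · (6,2)Q 4/5 ok · (6,3)Q 4/5 ok · (6,4)P 0/3 unhappy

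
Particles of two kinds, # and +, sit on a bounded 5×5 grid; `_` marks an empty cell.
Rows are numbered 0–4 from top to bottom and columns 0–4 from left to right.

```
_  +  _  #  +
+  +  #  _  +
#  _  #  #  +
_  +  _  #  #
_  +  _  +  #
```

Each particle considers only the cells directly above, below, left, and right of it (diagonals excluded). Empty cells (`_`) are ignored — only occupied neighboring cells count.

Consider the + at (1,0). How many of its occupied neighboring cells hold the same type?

1

Occupied neighbors of (1,0): (2,0)=#, (1,1)=+.
Same type (+): 1 of 2.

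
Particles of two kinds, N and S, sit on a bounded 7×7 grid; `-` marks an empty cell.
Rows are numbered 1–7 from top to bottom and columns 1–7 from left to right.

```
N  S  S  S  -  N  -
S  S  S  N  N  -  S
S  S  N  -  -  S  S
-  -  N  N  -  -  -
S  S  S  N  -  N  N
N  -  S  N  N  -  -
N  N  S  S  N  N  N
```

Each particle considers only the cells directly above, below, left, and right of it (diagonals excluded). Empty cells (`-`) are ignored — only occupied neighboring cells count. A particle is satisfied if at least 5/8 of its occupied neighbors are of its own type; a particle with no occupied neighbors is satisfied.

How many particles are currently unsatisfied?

Row 1: (1,1)N 0/2 ✗ · (1,2)S 2/3 ✓ · (1,3)S 3/3 ✓ · (1,4)S 1/2 ✗ · (1,6)N 0/0 ✓
Row 2: (2,1)S 2/3 ✓ · (2,2)S 4/4 ✓ · (2,3)S 2/4 ✗ · (2,4)N 1/3 ✗ · (2,5)N 1/1 ✓ · (2,7)S 1/1 ✓
Row 3: (3,1)S 2/2 ✓ · (3,2)S 2/3 ✓ · (3,3)N 1/3 ✗ · (3,6)S 1/1 ✓ · (3,7)S 2/2 ✓
Row 4: (4,3)N 2/3 ✓ · (4,4)N 2/2 ✓
Row 5: (5,1)S 1/2 ✗ · (5,2)S 2/2 ✓ · (5,3)S 2/4 ✗ · (5,4)N 2/3 ✓ · (5,6)N 1/1 ✓ · (5,7)N 1/1 ✓
Row 6: (6,1)N 1/2 ✗ · (6,3)S 2/3 ✓ · (6,4)N 2/4 ✗ · (6,5)N 2/2 ✓
Row 7: (7,1)N 2/2 ✓ · (7,2)N 1/2 ✗ · (7,3)S 2/3 ✓ · (7,4)S 1/3 ✗ · (7,5)N 2/3 ✓ · (7,6)N 2/2 ✓ · (7,7)N 1/1 ✓
Unsatisfied: (1,1), (1,4), (2,3), (2,4), (3,3), (5,1), (5,3), (6,1), (6,4), (7,2), (7,4) — 11 in total.

11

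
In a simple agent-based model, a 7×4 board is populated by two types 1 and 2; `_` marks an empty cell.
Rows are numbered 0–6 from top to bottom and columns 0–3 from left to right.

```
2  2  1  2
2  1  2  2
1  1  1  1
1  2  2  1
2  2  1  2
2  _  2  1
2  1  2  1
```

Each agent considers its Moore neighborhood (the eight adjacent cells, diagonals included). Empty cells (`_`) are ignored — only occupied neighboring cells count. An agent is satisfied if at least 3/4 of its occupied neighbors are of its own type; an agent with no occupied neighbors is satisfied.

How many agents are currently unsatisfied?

25

(0,0)2 2/3 not
(0,1)2 3/5 not
(0,2)1 1/5 not
(0,3)2 2/3 not
(1,0)2 2/5 not
(1,1)1 4/8 not
(1,2)2 3/8 not
(1,3)2 2/5 not
(2,0)1 3/5 not
(2,1)1 4/8 not
(2,2)1 4/8 not
(2,3)1 2/5 not
(3,0)1 2/5 not
(3,1)2 3/8 not
(3,2)2 3/8 not
(3,3)1 3/5 not
(4,0)2 3/4 satisfied
(4,1)2 5/7 not
(4,2)1 2/7 not
(4,3)2 2/5 not
(5,0)2 3/4 satisfied
(5,2)2 3/7 not
(5,3)1 2/5 not
(6,0)2 1/2 not
(6,1)1 0/4 not
(6,2)2 1/4 not
(6,3)1 1/3 not
Unsatisfied: (0,0), (0,1), (0,2), (0,3), (1,0), (1,1), (1,2), (1,3), (2,0), (2,1), (2,2), (2,3), (3,0), (3,1), (3,2), (3,3), (4,1), (4,2), (4,3), (5,2), (5,3), (6,0), (6,1), (6,2), (6,3) — 25 in total.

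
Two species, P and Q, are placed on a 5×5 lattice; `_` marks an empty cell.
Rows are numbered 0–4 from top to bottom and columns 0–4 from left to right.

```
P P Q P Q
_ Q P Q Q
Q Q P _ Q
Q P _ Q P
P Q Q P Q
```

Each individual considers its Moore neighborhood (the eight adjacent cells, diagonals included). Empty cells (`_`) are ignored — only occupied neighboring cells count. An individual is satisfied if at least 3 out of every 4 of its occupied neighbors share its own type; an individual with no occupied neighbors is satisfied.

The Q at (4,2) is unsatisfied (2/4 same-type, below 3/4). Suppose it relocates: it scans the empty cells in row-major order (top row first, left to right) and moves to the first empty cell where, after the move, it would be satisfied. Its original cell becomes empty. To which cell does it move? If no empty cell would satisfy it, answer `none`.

Vacating (4,2). Empty cells in order:
  (1,0): 3/5 same-type → still unsatisfied.
  (2,3): 4/7 same-type → still unsatisfied.
  (3,2): 3/6 same-type → still unsatisfied.

none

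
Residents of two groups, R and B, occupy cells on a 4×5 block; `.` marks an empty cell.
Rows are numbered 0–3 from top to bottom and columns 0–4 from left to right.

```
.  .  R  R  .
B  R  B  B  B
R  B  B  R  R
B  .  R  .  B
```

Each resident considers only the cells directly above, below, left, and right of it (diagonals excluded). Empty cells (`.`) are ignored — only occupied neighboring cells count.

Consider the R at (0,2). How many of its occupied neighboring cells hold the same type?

Occupied neighbors of (0,2): (1,2)=B, (0,3)=R.
Same type (R): 1 of 2.

1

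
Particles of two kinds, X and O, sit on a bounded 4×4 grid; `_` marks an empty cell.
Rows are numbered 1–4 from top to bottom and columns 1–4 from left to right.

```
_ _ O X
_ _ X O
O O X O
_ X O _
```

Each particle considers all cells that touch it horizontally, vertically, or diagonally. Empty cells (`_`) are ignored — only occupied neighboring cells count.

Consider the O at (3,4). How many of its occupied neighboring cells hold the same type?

Occupied neighbors of (3,4): (2,3)=X, (2,4)=O, (3,3)=X, (4,3)=O.
Same type (O): 2 of 4.

2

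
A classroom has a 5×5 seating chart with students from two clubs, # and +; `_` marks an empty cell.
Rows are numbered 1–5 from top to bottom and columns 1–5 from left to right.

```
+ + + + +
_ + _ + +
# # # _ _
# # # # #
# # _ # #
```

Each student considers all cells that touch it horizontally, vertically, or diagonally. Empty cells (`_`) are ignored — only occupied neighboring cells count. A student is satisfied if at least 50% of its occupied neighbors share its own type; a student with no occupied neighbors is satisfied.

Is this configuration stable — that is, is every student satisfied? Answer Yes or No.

Yes

(1,1)+ 2/2 ✓
(1,2)+ 3/3 ✓
(1,3)+ 4/4 ✓
(1,4)+ 4/4 ✓
(1,5)+ 3/3 ✓
(2,2)+ 3/6 ✓
(2,4)+ 4/5 ✓
(2,5)+ 3/3 ✓
(3,1)# 3/4 ✓
(3,2)# 5/6 ✓
(3,3)# 4/6 ✓
(4,1)# 5/5 ✓
(4,2)# 7/7 ✓
(4,3)# 6/6 ✓
(4,4)# 5/5 ✓
(4,5)# 3/3 ✓
(5,1)# 3/3 ✓
(5,2)# 4/4 ✓
(5,4)# 4/4 ✓
(5,5)# 3/3 ✓
All meet the threshold, so the configuration is stable.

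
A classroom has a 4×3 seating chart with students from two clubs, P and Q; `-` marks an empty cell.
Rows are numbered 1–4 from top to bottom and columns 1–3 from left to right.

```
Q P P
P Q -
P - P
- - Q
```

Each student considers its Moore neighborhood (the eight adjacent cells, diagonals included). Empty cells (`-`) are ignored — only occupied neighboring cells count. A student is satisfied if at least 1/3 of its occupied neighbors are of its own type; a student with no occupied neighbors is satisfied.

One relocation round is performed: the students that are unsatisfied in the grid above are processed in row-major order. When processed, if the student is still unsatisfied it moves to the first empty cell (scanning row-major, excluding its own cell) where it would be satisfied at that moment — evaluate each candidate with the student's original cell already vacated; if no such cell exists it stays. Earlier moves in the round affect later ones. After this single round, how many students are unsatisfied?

1

Initially unsatisfied (in order): (2,2), (3,3), (4,3).
  (2,2) → (4,2).
  (3,3) → (2,2).
  (4,3): now satisfied by earlier moves; stays.
Resulting grid:
Q P P
P P -
P - -
- Q Q
Unsatisfied now: (1,1).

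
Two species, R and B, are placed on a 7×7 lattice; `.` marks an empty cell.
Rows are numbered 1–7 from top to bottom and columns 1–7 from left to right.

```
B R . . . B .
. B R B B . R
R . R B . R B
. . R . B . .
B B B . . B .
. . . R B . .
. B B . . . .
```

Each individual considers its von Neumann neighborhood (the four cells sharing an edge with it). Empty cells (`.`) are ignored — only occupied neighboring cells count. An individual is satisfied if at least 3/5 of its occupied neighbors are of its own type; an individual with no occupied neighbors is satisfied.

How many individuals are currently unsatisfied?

12

Row 1: (1,1)B 0/1 not · (1,2)R 0/2 not · (1,6)B 0/0 satisfied
Row 2: (2,2)B 0/2 not · (2,3)R 1/3 not · (2,4)B 2/3 satisfied · (2,5)B 1/1 satisfied · (2,7)R 0/1 not
Row 3: (3,1)R 0/0 satisfied · (3,3)R 2/3 satisfied · (3,4)B 1/2 not · (3,6)R 0/1 not · (3,7)B 0/2 not
Row 4: (4,3)R 1/2 not · (4,5)B 0/0 satisfied
Row 5: (5,1)B 1/1 satisfied · (5,2)B 2/2 satisfied · (5,3)B 1/2 not · (5,6)B 0/0 satisfied
Row 6: (6,4)R 0/1 not · (6,5)B 0/1 not
Row 7: (7,2)B 1/1 satisfied · (7,3)B 1/1 satisfied
Unsatisfied: (1,1), (1,2), (2,2), (2,3), (2,7), (3,4), (3,6), (3,7), (4,3), (5,3), (6,4), (6,5) — 12 in total.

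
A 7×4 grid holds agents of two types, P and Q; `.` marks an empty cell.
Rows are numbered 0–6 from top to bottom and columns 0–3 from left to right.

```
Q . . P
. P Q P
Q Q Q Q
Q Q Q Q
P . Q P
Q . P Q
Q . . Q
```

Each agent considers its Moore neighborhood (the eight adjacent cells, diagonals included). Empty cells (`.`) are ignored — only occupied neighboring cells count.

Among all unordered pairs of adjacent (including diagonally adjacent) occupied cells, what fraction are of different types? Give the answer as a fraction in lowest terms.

19/46

Scan each occupied cell's neighbors to the right and below (and the two forward diagonals) so each pair is counted once.
Row 0: Q(0,0)–P(1,1)≠ P(0,3)–P(1,3)= P(0,3)–Q(1,2)≠  → 2/3 unlike.
Row 1: P(1,1)–Q(1,2)≠ P(1,1)–Q(2,1)≠ P(1,1)–Q(2,2)≠ P(1,1)–Q(2,0)≠ Q(1,2)–P(1,3)≠ Q(1,2)–Q(2,2)= Q(1,2)–Q(2,3)= Q(1,2)–Q(2,1)= P(1,3)–Q(2,3)≠ P(1,3)–Q(2,2)≠  → 7/10 unlike.
Row 2: Q(2,0)–Q(2,1)= Q(2,0)–Q(3,0)= Q(2,0)–Q(3,1)= Q(2,1)–Q(2,2)= Q(2,1)–Q(3,1)= Q(2,1)–Q(3,2)= Q(2,1)–Q(3,0)= Q(2,2)–Q(2,3)= Q(2,2)–Q(3,2)= Q(2,2)–Q(3,3)= Q(2,2)–Q(3,1)= Q(2,3)–Q(3,3)= Q(2,3)–Q(3,2)=  → 0/13 unlike.
Row 3: Q(3,0)–Q(3,1)= Q(3,0)–P(4,0)≠ Q(3,1)–Q(3,2)= Q(3,1)–Q(4,2)= Q(3,1)–P(4,0)≠ Q(3,2)–Q(3,3)= Q(3,2)–Q(4,2)= Q(3,2)–P(4,3)≠ Q(3,3)–P(4,3)≠ Q(3,3)–Q(4,2)=  → 4/10 unlike.
Row 4: P(4,0)–Q(5,0)≠ Q(4,2)–P(4,3)≠ Q(4,2)–P(5,2)≠ Q(4,2)–Q(5,3)= P(4,3)–Q(5,3)≠ P(4,3)–P(5,2)=  → 4/6 unlike.
Row 5: Q(5,0)–Q(6,0)= P(5,2)–Q(5,3)≠ P(5,2)–Q(6,3)≠ Q(5,3)–Q(6,3)=  → 2/4 unlike.
Total adjacent occupied pairs: 46; unlike-type pairs: 19.
19/46 is already in lowest terms.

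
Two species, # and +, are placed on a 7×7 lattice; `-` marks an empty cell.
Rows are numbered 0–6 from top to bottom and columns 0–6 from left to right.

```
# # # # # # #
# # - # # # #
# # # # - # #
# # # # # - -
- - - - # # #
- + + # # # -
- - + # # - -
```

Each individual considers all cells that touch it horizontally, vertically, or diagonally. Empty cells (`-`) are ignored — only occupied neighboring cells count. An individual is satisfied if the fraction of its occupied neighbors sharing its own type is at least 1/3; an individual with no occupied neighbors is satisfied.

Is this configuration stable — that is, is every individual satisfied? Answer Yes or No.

Row 0: (0,0)# 3/3 ok · (0,1)# 4/4 ok · (0,2)# 4/4 ok · (0,3)# 4/4 ok · (0,4)# 5/5 ok · (0,5)# 5/5 ok · (0,6)# 3/3 ok
Row 1: (1,0)# 5/5 ok · (1,1)# 7/7 ok · (1,3)# 6/6 ok · (1,4)# 7/7 ok · (1,5)# 7/7 ok · (1,6)# 5/5 ok
Row 2: (2,0)# 5/5 ok · (2,1)# 7/7 ok · (2,2)# 7/7 ok · (2,3)# 6/6 ok · (2,5)# 5/5 ok · (2,6)# 3/3 ok
Row 3: (3,0)# 3/3 ok · (3,1)# 5/5 ok · (3,2)# 5/5 ok · (3,3)# 5/5 ok · (3,4)# 5/5 ok
Row 4: (4,4)# 6/6 ok · (4,5)# 5/5 ok · (4,6)# 2/2 ok
Row 5: (5,1)+ 2/2 ok · (5,2)+ 2/4 ok · (5,3)# 4/6 ok · (5,4)# 6/6 ok · (5,5)# 5/5 ok
Row 6: (6,2)+ 2/4 ok · (6,3)# 3/5 ok · (6,4)# 4/4 ok
All meet the threshold, so the configuration is stable.

Yes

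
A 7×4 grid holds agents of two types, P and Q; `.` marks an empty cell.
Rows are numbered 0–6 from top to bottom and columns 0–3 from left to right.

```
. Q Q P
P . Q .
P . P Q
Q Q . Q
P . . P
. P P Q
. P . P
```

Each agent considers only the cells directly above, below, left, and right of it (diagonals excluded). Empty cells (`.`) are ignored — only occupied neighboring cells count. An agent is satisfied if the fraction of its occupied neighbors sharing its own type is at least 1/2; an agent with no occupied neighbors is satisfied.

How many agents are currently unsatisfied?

(0,1)Q 1/1 ok
(0,2)Q 2/3 ok
(0,3)P 0/1 unhappy
(1,0)P 1/1 ok
(1,2)Q 1/2 ok
(2,0)P 1/2 ok
(2,2)P 0/2 unhappy
(2,3)Q 1/2 ok
(3,0)Q 1/3 unhappy
(3,1)Q 1/1 ok
(3,3)Q 1/2 ok
(4,0)P 0/1 unhappy
(4,3)P 0/2 unhappy
(5,1)P 2/2 ok
(5,2)P 1/2 ok
(5,3)Q 0/3 unhappy
(6,1)P 1/1 ok
(6,3)P 0/1 unhappy
Unsatisfied: (0,3), (2,2), (3,0), (4,0), (4,3), (5,3), (6,3) — 7 in total.

7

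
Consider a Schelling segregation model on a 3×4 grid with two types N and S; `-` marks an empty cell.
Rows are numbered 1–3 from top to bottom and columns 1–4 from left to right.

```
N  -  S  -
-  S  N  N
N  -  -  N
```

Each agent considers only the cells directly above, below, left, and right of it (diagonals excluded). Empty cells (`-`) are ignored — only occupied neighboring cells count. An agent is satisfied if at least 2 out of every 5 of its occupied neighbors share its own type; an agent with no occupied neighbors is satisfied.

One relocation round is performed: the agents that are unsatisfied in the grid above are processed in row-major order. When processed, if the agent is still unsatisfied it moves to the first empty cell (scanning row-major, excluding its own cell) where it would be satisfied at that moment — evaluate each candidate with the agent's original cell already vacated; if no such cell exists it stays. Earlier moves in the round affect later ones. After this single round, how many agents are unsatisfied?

Initially unsatisfied (in order): (1,3), (2,2), (2,3).
  (1,3) → (1,2).
  (2,2): now satisfied by earlier moves; stays.
  (2,3): now satisfied by earlier moves; stays.
Resulting grid:
N S - -
- S N N
N - - N
Unsatisfied now: (1,1).

1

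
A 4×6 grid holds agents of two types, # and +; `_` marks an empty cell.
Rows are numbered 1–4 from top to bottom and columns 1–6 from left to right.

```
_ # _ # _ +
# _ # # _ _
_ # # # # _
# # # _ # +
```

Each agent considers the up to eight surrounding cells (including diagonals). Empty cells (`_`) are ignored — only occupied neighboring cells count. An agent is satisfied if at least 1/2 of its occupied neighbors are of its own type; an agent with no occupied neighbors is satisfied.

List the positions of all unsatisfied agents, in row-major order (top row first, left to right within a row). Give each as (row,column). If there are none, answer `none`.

Row 1: (1,2)# 2/2 satisfied · (1,4)# 2/2 satisfied · (1,6)+ 0/0 satisfied
Row 2: (2,1)# 2/2 satisfied · (2,3)# 6/6 satisfied · (2,4)# 5/5 satisfied
Row 3: (3,2)# 6/6 satisfied · (3,3)# 6/6 satisfied · (3,4)# 6/6 satisfied · (3,5)# 3/4 satisfied
Row 4: (4,1)# 2/2 satisfied · (4,2)# 4/4 satisfied · (4,3)# 4/4 satisfied · (4,5)# 2/3 satisfied · (4,6)+ 0/2 not

(4,6)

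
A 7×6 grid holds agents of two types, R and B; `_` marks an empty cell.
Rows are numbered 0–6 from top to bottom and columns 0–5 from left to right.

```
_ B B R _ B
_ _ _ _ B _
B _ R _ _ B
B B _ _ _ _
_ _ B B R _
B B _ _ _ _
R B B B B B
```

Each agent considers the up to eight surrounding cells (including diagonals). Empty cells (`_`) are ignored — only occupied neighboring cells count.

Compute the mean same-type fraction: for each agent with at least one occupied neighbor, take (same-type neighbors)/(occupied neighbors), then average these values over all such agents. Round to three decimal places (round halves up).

(0,1)B 1/1
(0,2)B 1/2
(0,3)R 0/2
(0,5)B 1/1
(1,4)B 2/3
(2,0)B 2/2
(2,2)R 0/1
(2,5)B 1/1
(3,0)B 2/2
(3,1)B 3/4
(4,2)B 3/3
(4,3)B 1/2
(4,4)R 0/1
(5,0)B 2/3
(5,1)B 4/5
(6,0)R 0/3
(6,1)B 3/4
(6,2)B 3/3
(6,3)B 2/2
(6,4)B 2/2
(6,5)B 1/1
Sum over 21 agents: 1/1 + 1/2 + 0/2 + 1/1 + 2/3 + 2/2 + 0/1 + 1/1 + 2/2 + 3/4 + 3/3 + 1/2 + 0/1 + 2/3 + 4/5 + 0/3 + 3/4 + 3/3 + 2/2 + 2/2 + 1/1 = 439/30; mean = 439/30 ÷ 21 = 439/630 = 0.696825… → 0.697.

0.697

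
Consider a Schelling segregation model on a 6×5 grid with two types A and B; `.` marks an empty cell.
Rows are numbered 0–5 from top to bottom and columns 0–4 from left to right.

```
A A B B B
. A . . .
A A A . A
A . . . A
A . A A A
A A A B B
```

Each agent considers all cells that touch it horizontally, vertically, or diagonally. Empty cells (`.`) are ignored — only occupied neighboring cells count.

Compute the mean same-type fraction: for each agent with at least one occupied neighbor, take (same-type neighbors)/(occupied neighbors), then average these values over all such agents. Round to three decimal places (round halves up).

(0,0)A 2/2
(0,1)A 2/3
(0,2)B 1/3
(0,3)B 2/2
(0,4)B 1/1
(1,1)A 5/6
(2,0)A 3/3
(2,1)A 4/4
(2,2)A 2/2
(2,4)A 1/1
(3,0)A 3/3
(3,4)A 3/3
(4,0)A 3/3
(4,2)A 3/4
(4,3)A 4/6
(4,4)A 2/4
(5,0)A 2/2
(5,1)A 4/4
(5,2)A 3/4
(5,3)B 1/5
(5,4)B 1/3
Sum over 21 agents: 2/2 + 2/3 + 1/3 + 2/2 + 1/1 + 5/6 + 3/3 + 4/4 + 2/2 + 1/1 + 3/3 + 3/3 + 3/3 + 3/4 + 4/6 + 2/4 + 2/2 + 4/4 + 3/4 + 1/5 + 1/3 = 511/30; mean = 511/30 ÷ 21 = 73/90 = 0.811111… → 0.811.

0.811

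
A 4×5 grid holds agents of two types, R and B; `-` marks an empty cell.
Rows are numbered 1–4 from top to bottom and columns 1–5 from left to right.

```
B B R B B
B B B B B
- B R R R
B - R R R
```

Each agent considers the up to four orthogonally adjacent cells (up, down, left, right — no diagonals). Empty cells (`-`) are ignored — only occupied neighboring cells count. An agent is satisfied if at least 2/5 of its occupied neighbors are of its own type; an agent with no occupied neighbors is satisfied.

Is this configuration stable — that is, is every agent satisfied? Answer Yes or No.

No

(1,1)B 2/2 satisfied
(1,2)B 2/3 satisfied
(1,3)R 0/3 not
(1,4)B 2/3 satisfied
(1,5)B 2/2 satisfied
(2,1)B 2/2 satisfied
(2,2)B 4/4 satisfied
(2,3)B 2/4 satisfied
(2,4)B 3/4 satisfied
(2,5)B 2/3 satisfied
(3,2)B 1/2 satisfied
(3,3)R 2/4 satisfied
(3,4)R 3/4 satisfied
(3,5)R 2/3 satisfied
(4,1)B 0/0 satisfied
(4,3)R 2/2 satisfied
(4,4)R 3/3 satisfied
(4,5)R 2/2 satisfied
For instance (1,3) has only 0/3 same-type neighbors, below 2/5.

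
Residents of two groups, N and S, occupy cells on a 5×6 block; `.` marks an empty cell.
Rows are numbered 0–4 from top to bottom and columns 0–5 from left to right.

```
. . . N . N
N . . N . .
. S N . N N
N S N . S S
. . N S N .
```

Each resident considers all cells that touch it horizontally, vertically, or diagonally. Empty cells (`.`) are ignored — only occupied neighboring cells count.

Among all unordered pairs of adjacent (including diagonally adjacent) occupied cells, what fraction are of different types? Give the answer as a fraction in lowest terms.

17/26

Scan each occupied cell's neighbors to the right and below (and the two forward diagonals) so each pair is counted once.
Row 0: N(0,3)–N(1,3)=  → 0/1 unlike.
Row 1: N(1,0)–S(2,1)≠ N(1,3)–N(2,4)= N(1,3)–N(2,2)=  → 1/3 unlike.
Row 2: S(2,1)–N(2,2)≠ S(2,1)–S(3,1)= S(2,1)–N(3,2)≠ S(2,1)–N(3,0)≠ N(2,2)–N(3,2)= N(2,2)–S(3,1)≠ N(2,4)–N(2,5)= N(2,4)–S(3,4)≠ N(2,4)–S(3,5)≠ N(2,5)–S(3,5)≠ N(2,5)–S(3,4)≠  → 8/11 unlike.
Row 3: N(3,0)–S(3,1)≠ S(3,1)–N(3,2)≠ S(3,1)–N(4,2)≠ N(3,2)–N(4,2)= N(3,2)–S(4,3)≠ S(3,4)–S(3,5)= S(3,4)–N(4,4)≠ S(3,4)–S(4,3)= S(3,5)–N(4,4)≠  → 6/9 unlike.
Row 4: N(4,2)–S(4,3)≠ S(4,3)–N(4,4)≠  → 2/2 unlike.
Total adjacent occupied pairs: 26; unlike-type pairs: 17.
17/26 is already in lowest terms.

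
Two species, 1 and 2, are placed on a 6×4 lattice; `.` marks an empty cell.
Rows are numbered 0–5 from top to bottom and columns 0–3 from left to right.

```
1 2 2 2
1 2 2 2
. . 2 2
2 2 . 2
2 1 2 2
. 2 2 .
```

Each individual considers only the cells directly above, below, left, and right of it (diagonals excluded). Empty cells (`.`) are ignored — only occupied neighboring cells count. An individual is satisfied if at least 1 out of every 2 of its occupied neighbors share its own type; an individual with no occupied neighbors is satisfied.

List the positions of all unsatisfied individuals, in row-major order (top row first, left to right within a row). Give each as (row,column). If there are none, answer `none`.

(0,0)1 1/2 satisfied
(0,1)2 2/3 satisfied
(0,2)2 3/3 satisfied
(0,3)2 2/2 satisfied
(1,0)1 1/2 satisfied
(1,1)2 2/3 satisfied
(1,2)2 4/4 satisfied
(1,3)2 3/3 satisfied
(2,2)2 2/2 satisfied
(2,3)2 3/3 satisfied
(3,0)2 2/2 satisfied
(3,1)2 1/2 satisfied
(3,3)2 2/2 satisfied
(4,0)2 1/2 satisfied
(4,1)1 0/4 not
(4,2)2 2/3 satisfied
(4,3)2 2/2 satisfied
(5,1)2 1/2 satisfied
(5,2)2 2/2 satisfied

(4,1)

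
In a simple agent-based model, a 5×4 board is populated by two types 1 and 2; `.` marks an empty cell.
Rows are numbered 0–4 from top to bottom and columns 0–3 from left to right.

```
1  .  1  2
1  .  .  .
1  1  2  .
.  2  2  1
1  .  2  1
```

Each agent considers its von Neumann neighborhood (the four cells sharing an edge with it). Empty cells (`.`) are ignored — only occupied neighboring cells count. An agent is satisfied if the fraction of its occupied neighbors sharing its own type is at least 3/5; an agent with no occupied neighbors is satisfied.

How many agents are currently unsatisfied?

8

(0,0)1 1/1 ok
(0,2)1 0/1 unhappy
(0,3)2 0/1 unhappy
(1,0)1 2/2 ok
(2,0)1 2/2 ok
(2,1)1 1/3 unhappy
(2,2)2 1/2 unhappy
(3,1)2 1/2 unhappy
(3,2)2 3/4 ok
(3,3)1 1/2 unhappy
(4,0)1 0/0 ok
(4,2)2 1/2 unhappy
(4,3)1 1/2 unhappy
Unsatisfied: (0,2), (0,3), (2,1), (2,2), (3,1), (3,3), (4,2), (4,3) — 8 in total.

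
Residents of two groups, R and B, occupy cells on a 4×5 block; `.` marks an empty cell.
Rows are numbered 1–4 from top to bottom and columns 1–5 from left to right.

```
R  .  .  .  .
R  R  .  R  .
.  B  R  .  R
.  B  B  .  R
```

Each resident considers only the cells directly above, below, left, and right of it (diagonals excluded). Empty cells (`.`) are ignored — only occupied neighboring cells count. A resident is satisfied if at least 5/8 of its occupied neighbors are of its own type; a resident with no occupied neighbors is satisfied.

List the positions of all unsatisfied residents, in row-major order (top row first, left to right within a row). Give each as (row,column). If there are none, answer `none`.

(2,2), (3,2), (3,3), (4,3)

(1,1)R 1/1 satisfied
(2,1)R 2/2 satisfied
(2,2)R 1/2 not
(2,4)R 0/0 satisfied
(3,2)B 1/3 not
(3,3)R 0/2 not
(3,5)R 1/1 satisfied
(4,2)B 2/2 satisfied
(4,3)B 1/2 not
(4,5)R 1/1 satisfied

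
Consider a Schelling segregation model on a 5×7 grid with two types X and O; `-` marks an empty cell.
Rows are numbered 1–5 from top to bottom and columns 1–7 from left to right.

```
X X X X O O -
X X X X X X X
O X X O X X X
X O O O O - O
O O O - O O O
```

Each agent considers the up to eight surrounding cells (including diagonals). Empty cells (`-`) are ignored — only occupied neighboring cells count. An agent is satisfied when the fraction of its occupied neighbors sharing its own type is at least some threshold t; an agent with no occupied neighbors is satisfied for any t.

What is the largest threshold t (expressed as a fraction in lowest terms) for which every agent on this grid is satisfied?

Row 1: (1,1)X 3/3 · (1,2)X 5/5 · (1,3)X 5/5 · (1,4)X 4/5 · (1,5)O 1/5 · (1,6)O 1/4
Row 2: (2,1)X 4/5 · (2,2)X 7/8 · (2,3)X 7/8 · (2,4)X 6/8 · (2,5)X 5/8 · (2,6)X 5/7 · (2,7)X 3/4
Row 3: (3,1)O 1/5 · (3,2)X 5/8 · (3,3)X 4/8 · (3,4)O 3/8 · (3,5)X 4/7 · (3,6)X 5/7 · (3,7)X 3/4
Row 4: (4,1)X 1/5 · (4,2)O 5/8 · (4,3)O 5/7 · (4,4)O 5/7 · (4,5)O 4/6 · (4,7)O 2/4
Row 5: (5,1)O 2/3 · (5,2)O 4/5 · (5,3)O 4/4 · (5,5)O 3/3 · (5,6)O 4/4 · (5,7)O 2/2
The smallest same-type fraction is 1/5 at (1,5), which reduces to 1/5. Any threshold above that leaves this agent unsatisfied.

1/5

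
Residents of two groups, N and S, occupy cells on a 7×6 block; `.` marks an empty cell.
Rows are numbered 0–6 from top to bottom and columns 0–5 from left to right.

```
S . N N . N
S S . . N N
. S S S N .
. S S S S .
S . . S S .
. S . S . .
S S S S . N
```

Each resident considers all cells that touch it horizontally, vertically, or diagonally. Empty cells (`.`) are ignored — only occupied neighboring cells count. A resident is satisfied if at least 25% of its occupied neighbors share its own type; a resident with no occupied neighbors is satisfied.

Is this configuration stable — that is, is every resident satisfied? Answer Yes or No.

Yes

(0,0)S 2/2 ok
(0,2)N 1/2 ok
(0,3)N 2/2 ok
(0,5)N 2/2 ok
(1,0)S 3/3 ok
(1,1)S 4/5 ok
(1,4)N 4/5 ok
(1,5)N 3/3 ok
(2,1)S 5/5 ok
(2,2)S 6/6 ok
(2,3)S 4/6 ok
(2,4)N 2/5 ok
(3,1)S 4/4 ok
(3,2)S 6/6 ok
(3,3)S 6/7 ok
(3,4)S 4/5 ok
(4,0)S 2/2 ok
(4,3)S 5/5 ok
(4,4)S 4/4 ok
(5,1)S 4/4 ok
(5,3)S 4/4 ok
(6,0)S 2/2 ok
(6,1)S 3/3 ok
(6,2)S 4/4 ok
(6,3)S 2/2 ok
(6,5)N 0/0 ok
All meet the threshold, so the configuration is stable.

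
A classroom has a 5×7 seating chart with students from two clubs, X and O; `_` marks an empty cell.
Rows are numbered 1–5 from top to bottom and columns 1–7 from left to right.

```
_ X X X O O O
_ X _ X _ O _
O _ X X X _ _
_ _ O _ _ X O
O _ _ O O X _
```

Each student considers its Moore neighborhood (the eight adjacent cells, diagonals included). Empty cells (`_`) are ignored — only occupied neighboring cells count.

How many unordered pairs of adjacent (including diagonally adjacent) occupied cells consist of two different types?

10

Scan each occupied cell's neighbors to the right and below (and the two forward diagonals) so each pair is counted once.
Row 1: X(1,2)–X(1,3)= X(1,2)–X(2,2)= X(1,3)–X(1,4)= X(1,3)–X(2,4)= X(1,3)–X(2,2)= X(1,4)–O(1,5)≠ X(1,4)–X(2,4)= O(1,5)–O(1,6)= O(1,5)–O(2,6)= O(1,5)–X(2,4)≠ O(1,6)–O(1,7)= O(1,6)–O(2,6)= O(1,7)–O(2,6)=  → 2/13 unlike.
Row 2: X(2,2)–X(3,3)= X(2,2)–O(3,1)≠ X(2,4)–X(3,4)= X(2,4)–X(3,5)= X(2,4)–X(3,3)= O(2,6)–X(3,5)≠  → 2/6 unlike.
Row 3: X(3,3)–X(3,4)= X(3,3)–O(4,3)≠ X(3,4)–X(3,5)= X(3,4)–O(4,3)≠ X(3,5)–X(4,6)=  → 2/5 unlike.
Row 4: O(4,3)–O(5,4)= X(4,6)–O(4,7)≠ X(4,6)–X(5,6)= X(4,6)–O(5,5)≠ O(4,7)–X(5,6)≠  → 3/5 unlike.
Row 5: O(5,4)–O(5,5)= O(5,5)–X(5,6)≠  → 1/2 unlike.
Total adjacent occupied pairs: 31; unlike-type pairs: 10.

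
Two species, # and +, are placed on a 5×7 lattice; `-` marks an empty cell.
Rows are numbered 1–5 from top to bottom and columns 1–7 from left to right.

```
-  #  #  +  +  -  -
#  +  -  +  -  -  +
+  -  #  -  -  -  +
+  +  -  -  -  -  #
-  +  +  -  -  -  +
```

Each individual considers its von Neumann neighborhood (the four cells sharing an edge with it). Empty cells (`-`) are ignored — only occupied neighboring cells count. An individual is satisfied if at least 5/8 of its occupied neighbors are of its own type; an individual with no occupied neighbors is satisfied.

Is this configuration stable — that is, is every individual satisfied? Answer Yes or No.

Row 1: (1,2)# 1/2 not · (1,3)# 1/2 not · (1,4)+ 2/3 satisfied · (1,5)+ 1/1 satisfied
Row 2: (2,1)# 0/2 not · (2,2)+ 0/2 not · (2,4)+ 1/1 satisfied · (2,7)+ 1/1 satisfied
Row 3: (3,1)+ 1/2 not · (3,3)# 0/0 satisfied · (3,7)+ 1/2 not
Row 4: (4,1)+ 2/2 satisfied · (4,2)+ 2/2 satisfied · (4,7)# 0/2 not
Row 5: (5,2)+ 2/2 satisfied · (5,3)+ 1/1 satisfied · (5,7)+ 0/1 not
For instance (1,2) has only 1/2 same-type neighbors, below 5/8.

No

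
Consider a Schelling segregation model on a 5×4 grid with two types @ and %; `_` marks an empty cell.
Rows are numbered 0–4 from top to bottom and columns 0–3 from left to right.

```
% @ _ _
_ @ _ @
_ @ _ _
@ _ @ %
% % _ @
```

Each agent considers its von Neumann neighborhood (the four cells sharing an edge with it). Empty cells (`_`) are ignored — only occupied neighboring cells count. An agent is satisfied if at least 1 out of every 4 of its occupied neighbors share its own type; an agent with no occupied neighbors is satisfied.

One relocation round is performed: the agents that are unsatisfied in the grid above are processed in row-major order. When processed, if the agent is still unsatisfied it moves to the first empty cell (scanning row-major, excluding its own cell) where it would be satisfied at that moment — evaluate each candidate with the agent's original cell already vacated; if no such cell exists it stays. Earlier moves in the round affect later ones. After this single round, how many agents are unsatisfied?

Initially unsatisfied (in order): (0,0), (3,0), (3,2), (3,3), (4,3).
  (0,0) → (2,3).
  (3,0) → (0,0).
  (3,2) → (0,2).
  (3,3): now satisfied by earlier moves; stays.
  (4,3) → (0,3).
Resulting grid:
@ @ @ @
_ @ _ @
_ @ _ %
_ _ _ %
% % _ _
All satisfied now.

0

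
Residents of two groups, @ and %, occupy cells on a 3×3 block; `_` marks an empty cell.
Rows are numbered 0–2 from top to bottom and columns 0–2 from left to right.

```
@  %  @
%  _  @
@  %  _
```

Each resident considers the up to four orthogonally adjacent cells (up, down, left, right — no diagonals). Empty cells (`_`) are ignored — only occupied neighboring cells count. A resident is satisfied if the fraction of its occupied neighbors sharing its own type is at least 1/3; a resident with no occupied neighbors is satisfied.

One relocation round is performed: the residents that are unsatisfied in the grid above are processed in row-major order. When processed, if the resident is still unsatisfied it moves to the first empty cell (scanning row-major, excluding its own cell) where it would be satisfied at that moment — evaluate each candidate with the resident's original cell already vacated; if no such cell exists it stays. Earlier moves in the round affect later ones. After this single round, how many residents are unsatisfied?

0

Initially unsatisfied (in order): (0,0), (0,1), (1,0), (2,0), (2,1).
  (0,0) → (2,2).
  (0,1) → (0,0).
  (1,0): now satisfied by earlier moves; stays.
  (2,0) → (0,1).
  (2,1) → (1,1).
Resulting grid:
% @ @
% % @
_ _ @
All satisfied now.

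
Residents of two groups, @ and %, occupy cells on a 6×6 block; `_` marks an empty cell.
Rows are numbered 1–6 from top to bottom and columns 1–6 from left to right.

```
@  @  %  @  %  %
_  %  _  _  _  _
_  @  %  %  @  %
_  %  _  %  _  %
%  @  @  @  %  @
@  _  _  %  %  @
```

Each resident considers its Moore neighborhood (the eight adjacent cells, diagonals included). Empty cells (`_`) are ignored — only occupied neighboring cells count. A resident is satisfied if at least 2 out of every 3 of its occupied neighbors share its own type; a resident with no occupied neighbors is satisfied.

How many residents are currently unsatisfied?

22

(1,1)@ 1/2 ✗
(1,2)@ 1/3 ✗
(1,3)% 1/3 ✗
(1,4)@ 0/2 ✗
(1,5)% 1/2 ✗
(1,6)% 1/1 ✓
(2,2)% 2/5 ✗
(3,2)@ 0/3 ✗
(3,3)% 4/5 ✓
(3,4)% 2/3 ✓
(3,5)@ 0/4 ✗
(3,6)% 1/2 ✗
(4,2)% 2/5 ✗
(4,4)% 3/6 ✗
(4,6)% 2/4 ✗
(5,1)% 1/3 ✗
(5,2)@ 2/4 ✗
(5,3)@ 2/5 ✗
(5,4)@ 1/5 ✗
(5,5)% 4/7 ✗
(5,6)@ 1/4 ✗
(6,1)@ 1/2 ✗
(6,4)% 2/4 ✗
(6,5)% 2/5 ✗
(6,6)@ 1/3 ✗
Unsatisfied: (1,1), (1,2), (1,3), (1,4), (1,5), (2,2), (3,2), (3,5), (3,6), (4,2), (4,4), (4,6), (5,1), (5,2), (5,3), (5,4), (5,5), (5,6), (6,1), (6,4), (6,5), (6,6) — 22 in total.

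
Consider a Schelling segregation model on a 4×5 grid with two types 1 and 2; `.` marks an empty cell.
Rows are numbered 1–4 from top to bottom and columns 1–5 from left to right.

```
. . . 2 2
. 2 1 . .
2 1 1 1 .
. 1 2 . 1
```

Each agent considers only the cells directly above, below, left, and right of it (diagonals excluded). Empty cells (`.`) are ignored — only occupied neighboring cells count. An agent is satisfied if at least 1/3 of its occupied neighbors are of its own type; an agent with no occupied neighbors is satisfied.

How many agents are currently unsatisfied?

3

(1,4)2 1/1 ✓
(1,5)2 1/1 ✓
(2,2)2 0/2 ✗
(2,3)1 1/2 ✓
(3,1)2 0/1 ✗
(3,2)1 2/4 ✓
(3,3)1 3/4 ✓
(3,4)1 1/1 ✓
(4,2)1 1/2 ✓
(4,3)2 0/2 ✗
(4,5)1 0/0 ✓
Unsatisfied: (2,2), (3,1), (4,3) — 3 in total.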